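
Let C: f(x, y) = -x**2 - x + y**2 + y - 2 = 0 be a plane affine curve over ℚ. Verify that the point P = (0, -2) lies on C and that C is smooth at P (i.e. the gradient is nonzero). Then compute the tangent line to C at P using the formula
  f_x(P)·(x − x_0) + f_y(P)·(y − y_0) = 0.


Tangent line at P: -x - 3*y - 6 = 0.

Step 1: f(0, -2) = 0, so P lies on C.
Step 2: partial derivatives
  f_x(x, y) = -2*x - 1, f_y(x, y) = 2*y + 1.
  f_x(P) = -1, f_y(P) = -3 (gradient nonzero, so P is smooth).
Step 3: tangent line at P: -1·(x − 0) + -3·(y − -2) = 0.
Expanding: -x - 3*y - 6 = 0.


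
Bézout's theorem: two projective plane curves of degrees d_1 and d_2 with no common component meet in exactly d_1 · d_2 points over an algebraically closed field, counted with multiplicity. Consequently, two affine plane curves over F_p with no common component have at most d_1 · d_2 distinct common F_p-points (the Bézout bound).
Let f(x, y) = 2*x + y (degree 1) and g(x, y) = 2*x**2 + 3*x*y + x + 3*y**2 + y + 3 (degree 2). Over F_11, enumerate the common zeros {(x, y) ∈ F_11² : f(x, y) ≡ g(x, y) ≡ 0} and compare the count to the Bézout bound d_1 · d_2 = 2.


Common zeros: {(2, 7), (5, 1)}; count = 2; Bézout bound = 2.

deg(f) = 1, deg(g) = 2, so Bézout bound = 2.
Scan x ∈ F_11. For each x, list the y ∈ F_11 with f(x, y) ≡ 0 and those with g(x, y) ≡ 0 (mod 11); the common zeros in that column are the intersection.
  x = 0: f ≡ 0 at y ∈ {0}; g ≡ 0 at y ∈ {3, 4}; common: ∅.
  x = 1: f ≡ 0 at y ∈ {9}; g ≡ 0 at y ∈ ∅; common: ∅.
  x = 2: f ≡ 0 at y ∈ {7}; g ≡ 0 at y ∈ {7, 9}; common: {7}.
  x = 3: f ≡ 0 at y ∈ {5}; g ≡ 0 at y ∈ ∅; common: ∅.
  x = 4: f ≡ 0 at y ∈ {3}; g ≡ 0 at y ∈ {1, 2}; common: ∅.
  x = 5: f ≡ 0 at y ∈ {1}; g ≡ 0 at y ∈ {1}; common: {1}.
  x = 6: f ≡ 0 at y ∈ {10}; g ≡ 0 at y ∈ {3, 9}; common: ∅.
  x = 7: f ≡ 0 at y ∈ {8}; g ≡ 0 at y ∈ ∅; common: ∅.
  x = 8: f ≡ 0 at y ∈ {6}; g ≡ 0 at y ∈ ∅; common: ∅.
  x = 9: f ≡ 0 at y ∈ {4}; g ≡ 0 at y ∈ {2, 7}; common: ∅.
  x = 10: f ≡ 0 at y ∈ {2}; g ≡ 0 at y ∈ {4}; common: ∅.
Collecting: common zeros = {(2, 7), (5, 1)}, so the count is 2.
Comparison with the Bézout bound: 2 ≤ 2 = deg(f)·deg(g), as expected for curves with no common component (the bound is attained).


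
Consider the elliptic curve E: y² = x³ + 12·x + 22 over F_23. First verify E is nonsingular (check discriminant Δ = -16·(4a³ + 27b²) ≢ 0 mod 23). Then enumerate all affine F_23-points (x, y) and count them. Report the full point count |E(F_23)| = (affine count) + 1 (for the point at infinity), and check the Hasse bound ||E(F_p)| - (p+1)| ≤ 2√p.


Affine points = {(1, 9), (1, 14), (2, 10), (2, 13), (3, 4), (3, 19), (5, 0), (7, 9), (7, 14), (8, 3), (8, 20), (9, 10), (9, 13), (11, 6), (11, 17), (12, 10), (12, 13), (13, 11), (13, 12), (14, 6), (14, 17), (15, 9), (15, 14), (16, 3), (16, 20), (19, 5), (19, 18), (21, 6), (21, 17), (22, 3), (22, 20)}; affine count = 31; |E(F_23)| = 32.

Discriminant check: Δ ∝ 4a³ + 27b² = 4·12³ + 27·22² = 4·1728 + 27·484 ≡ 16 (mod 23). Nonzero ⇒ E is nonsingular.
For each x ∈ F_23, compute rhs = x³ + 12·x + 22 mod 23, then count y ∈ F_23 with y² ≡ rhs.
  x = 0: rhs = 22, matching y values: none (0 points).
  x = 1: rhs = 12, matching y values: 9, 14 (2 points).
  x = 2: rhs = 8, matching y values: 10, 13 (2 points).
  x = 3: rhs = 16, matching y values: 4, 19 (2 points).
  x = 4: rhs = 19, matching y values: none (0 points).
  x = 5: rhs = 0, matching y values: 0 (1 points).
  x = 6: rhs = 11, matching y values: none (0 points).
  x = 7: rhs = 12, matching y values: 9, 14 (2 points).
  x = 8: rhs = 9, matching y values: 3, 20 (2 points).
  x = 9: rhs = 8, matching y values: 10, 13 (2 points).
  x = 10: rhs = 15, matching y values: none (0 points).
  x = 11: rhs = 13, matching y values: 6, 17 (2 points).
  x = 12: rhs = 8, matching y values: 10, 13 (2 points).
  x = 13: rhs = 6, matching y values: 11, 12 (2 points).
  x = 14: rhs = 13, matching y values: 6, 17 (2 points).
  x = 15: rhs = 12, matching y values: 9, 14 (2 points).
  x = 16: rhs = 9, matching y values: 3, 20 (2 points).
  x = 17: rhs = 10, matching y values: none (0 points).
  x = 18: rhs = 21, matching y values: none (0 points).
  x = 19: rhs = 2, matching y values: 5, 18 (2 points).
  x = 20: rhs = 5, matching y values: none (0 points).
  x = 21: rhs = 13, matching y values: 6, 17 (2 points).
  x = 22: rhs = 9, matching y values: 3, 20 (2 points).
Total affine count: 31.
Full point count |E(F_23)| = 31 + 1 = 32.
Hasse bound: |32 − (23+1)| = |8| = 8 ≤ 2√23 ≈ 9.5917 ✓.


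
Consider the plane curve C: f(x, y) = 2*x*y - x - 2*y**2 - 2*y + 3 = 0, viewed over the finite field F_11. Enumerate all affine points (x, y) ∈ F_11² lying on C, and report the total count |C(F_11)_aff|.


Affine F_11-points: {(1, 1), (1, 10), (2, 3), (2, 9), (3, 0), (3, 2), (5, 7), (5, 8), (10, 4), (10, 5)}; count = 10.

For each of the 121 pairs (x, y) ∈ F_11², evaluate f(x, y) mod 11. Record the zeros.
  x = 0: [0↦3, 1↦10, 2↦2, 3↦1, 4↦7, 5↦9, 6↦7, 7↦1, 8↦2, 9↦10, 10↦3]  zeros at y ∈ ∅
  x = 1: [0↦2, 1↦0, 2↦5, 3↦6, 4↦3, 5↦7, 6↦7, 7↦3, 8↦6, 9↦5, 10↦0]  zeros at y ∈ {1, 10}
  x = 2: [0↦1, 1↦1, 2↦8, 3↦0, 4↦10, 5↦5, 6↦7, 7↦5, 8↦10, 9↦0, 10↦8]  zeros at y ∈ {3, 9}
  x = 3: [0↦0, 1↦2, 2↦0, 3↦5, 4↦6, 5↦3, 6↦7, 7↦7, 8↦3, 9↦6, 10↦5]  zeros at y ∈ {0, 2}
  x = 4: [0↦10, 1↦3, 2↦3, 3↦10, 4↦2, 5↦1, 6↦7, 7↦9, 8↦7, 9↦1, 10↦2]  zeros at y ∈ ∅
  x = 5: [0↦9, 1↦4, 2↦6, 3↦4, 4↦9, 5↦10, 6↦7, 7↦0, 8↦0, 9↦7, 10↦10]  zeros at y ∈ {7, 8}
  x = 6: [0↦8, 1↦5, 2↦9, 3↦9, 4↦5, 5↦8, 6↦7, 7↦2, 8↦4, 9↦2, 10↦7]  zeros at y ∈ ∅
  x = 7: [0↦7, 1↦6, 2↦1, 3↦3, 4↦1, 5↦6, 6↦7, 7↦4, 8↦8, 9↦8, 10↦4]  zeros at y ∈ ∅
  x = 8: [0↦6, 1↦7, 2↦4, 3↦8, 4↦8, 5↦4, 6↦7, 7↦6, 8↦1, 9↦3, 10↦1]  zeros at y ∈ ∅
  x = 9: [0↦5, 1↦8, 2↦7, 3↦2, 4↦4, 5↦2, 6↦7, 7↦8, 8↦5, 9↦9, 10↦9]  zeros at y ∈ ∅
  x = 10: [0↦4, 1↦9, 2↦10, 3↦7, 4↦0, 5↦0, 6↦7, 7↦10, 8↦9, 9↦4, 10↦6]  zeros at y ∈ {4, 5}
Collecting zeros: affine points = {(1, 1), (1, 10), (2, 3), (2, 9), (3, 0), (3, 2), (5, 7), (5, 8), (10, 4), (10, 5)}.
Total count |C(F_11)_aff| = 10.


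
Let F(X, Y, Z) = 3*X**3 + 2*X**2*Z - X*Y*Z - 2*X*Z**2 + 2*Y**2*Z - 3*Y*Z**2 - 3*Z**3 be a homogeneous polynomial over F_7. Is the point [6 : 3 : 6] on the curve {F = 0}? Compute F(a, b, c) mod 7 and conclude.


F(6,3,6) ≡ 5 (mod 7); P is NOT on the curve.

Evaluate F(6, 3, 6) term-by-term (mod 7).
  3*X**3 ↦ 3·216·1·1 = 648
  2*X**2*Z ↦ 2·36·1·6 = 432
  -X*Y*Z ↦ -1·6·3·6 = -108
  -2*X*Z**2 ↦ -2·6·1·36 = -432
  2*Y**2*Z ↦ 2·1·9·6 = 108
  -3*Y*Z**2 ↦ -3·1·3·36 = -324
  -3*Z**3 ↦ -3·1·1·216 = -648
Sum: F(6, 3, 6) = (648) + (432) + (-108) + (-432) + (108) + (-324) + (-648) = -324.
Reducing mod 7: -324 ≡ 5 (mod 7).
Since F(a, b, c) ≡ 5 ≠ 0 (mod 7), P does NOT lie on the curve.


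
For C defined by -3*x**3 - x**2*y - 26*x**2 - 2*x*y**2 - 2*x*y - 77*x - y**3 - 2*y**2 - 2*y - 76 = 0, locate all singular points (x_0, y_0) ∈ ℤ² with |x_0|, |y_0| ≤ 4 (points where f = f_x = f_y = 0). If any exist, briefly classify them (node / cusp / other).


Singular points: {(-3, 1)}; classification: cusp.

Compute partial derivatives:
  f_x = -9*x**2 - 2*x*y - 52*x - 2*y**2 - 2*y - 77.
  f_y = -x**2 - 4*x*y - 2*x - 3*y**2 - 4*y - 2.
Scan x_0 ∈ {−4, ..., 4}. For each x_0, f_y(x_0, y) is a polynomial in y; find its integer roots y ∈ {−4, ..., 4}, then test f_x and f at those candidates.
  x = -4: f_y(-4, y) = -3*y**2 + 12*y - 10; no integer root y with |y| ≤ 4.
  x = -3: f_y(-3, y) = -3*y**2 + 8*y - 5; vanishes at y ∈ {1}. (-3, 1): f_x = 0, f = 0 — SINGULAR.
  x = -2: f_y(-2, y) = -3*y**2 + 4*y - 2; no integer root y with |y| ≤ 4.
  x = -1: f_y(-1, y) = -3*y**2 - 1; no integer root y with |y| ≤ 4.
  x = 0: f_y(0, y) = -3*y**2 - 4*y - 2; no integer root y with |y| ≤ 4.
  x = 1: f_y(1, y) = -3*y**2 - 8*y - 5; vanishes at y ∈ {-1}. (1, -1): f_x = -136 ≠ 0.
  x = 2: f_y(2, y) = -3*y**2 - 12*y - 10; no integer root y with |y| ≤ 4.
  x = 3: f_y(3, y) = -3*y**2 - 16*y - 17; no integer root y with |y| ≤ 4.
  x = 4: f_y(4, y) = -3*y**2 - 20*y - 26; no integer root y with |y| ≤ 4.
Only singular point on the grid: (-3, 1).
Classify: substitute x = -3 + u, y = 1 + v and expand: f = -3*u**3 - u**2*v - 2*u*v**2 - v**3 + v**2.
No constant or linear terms (consistent with a singular point). Quadratic part: v**2. Cubic part: -3*u**3 - u**2*v - 2*u*v**2 - v**3.
The quadratic part v**2 is a perfect square, so there is a single (double) tangent line v = 0, i.e. y = 1. Restricting the cubic part to that line (v = 0) leaves -3*u**3 ≠ 0, so f is not divisible by v and the branch is v² ≈ 3*u**3 to lowest order — this is a cusp.
Classification: cusp.


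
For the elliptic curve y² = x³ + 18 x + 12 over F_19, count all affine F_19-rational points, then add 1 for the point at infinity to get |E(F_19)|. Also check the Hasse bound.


Affine points = {(3, 6), (3, 13), (7, 5), (7, 14), (13, 7), (13, 12), (14, 5), (14, 14), (15, 3), (15, 16), (16, 8), (16, 11), (17, 5), (17, 14)}; affine count = 14; |E(F_19)| = 15.

Discriminant check: Δ ∝ 4a³ + 27b² = 4·18³ + 27·12² = 4·5832 + 27·144 ≡ 8 (mod 19). Nonzero ⇒ E is nonsingular.
For each x ∈ F_19, compute rhs = x³ + 18·x + 12 mod 19, then count y ∈ F_19 with y² ≡ rhs.
  x = 0: rhs = 12, matching y values: none (0 points).
  x = 1: rhs = 12, matching y values: none (0 points).
  x = 2: rhs = 18, matching y values: none (0 points).
  x = 3: rhs = 17, matching y values: 6, 13 (2 points).
  x = 4: rhs = 15, matching y values: none (0 points).
  x = 5: rhs = 18, matching y values: none (0 points).
  x = 6: rhs = 13, matching y values: none (0 points).
  x = 7: rhs = 6, matching y values: 5, 14 (2 points).
  x = 8: rhs = 3, matching y values: none (0 points).
  x = 9: rhs = 10, matching y values: none (0 points).
  x = 10: rhs = 14, matching y values: none (0 points).
  x = 11: rhs = 2, matching y values: none (0 points).
  x = 12: rhs = 18, matching y values: none (0 points).
  x = 13: rhs = 11, matching y values: 7, 12 (2 points).
  x = 14: rhs = 6, matching y values: 5, 14 (2 points).
  x = 15: rhs = 9, matching y values: 3, 16 (2 points).
  x = 16: rhs = 7, matching y values: 8, 11 (2 points).
  x = 17: rhs = 6, matching y values: 5, 14 (2 points).
  x = 18: rhs = 12, matching y values: none (0 points).
Total affine count: 14.
Full point count |E(F_19)| = 14 + 1 = 15.
Hasse bound: |15 − (19+1)| = |-5| = 5 ≤ 2√19 ≈ 8.7178 ✓.


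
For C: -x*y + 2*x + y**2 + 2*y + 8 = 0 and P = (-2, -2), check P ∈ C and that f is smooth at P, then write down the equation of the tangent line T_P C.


Tangent line at P: 4*x + 8 = 0.

Step 1: f(-2, -2) = 0, so P lies on C.
Step 2: partial derivatives
  f_x(x, y) = 2 - y, f_y(x, y) = -x + 2*y + 2.
  f_x(P) = 4, f_y(P) = 0 (gradient nonzero, so P is smooth).
Step 3: tangent line at P: 4·(x − -2) + 0·(y − -2) = 0.
Expanding: 4*x + 8 = 0.


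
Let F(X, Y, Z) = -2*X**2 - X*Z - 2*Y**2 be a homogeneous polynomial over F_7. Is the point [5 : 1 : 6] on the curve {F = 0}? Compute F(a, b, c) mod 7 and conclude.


F(5,1,6) ≡ 2 (mod 7); P is NOT on the curve.

Evaluate F(5, 1, 6) term-by-term (mod 7).
  -2*X**2 ↦ -2·25·1·1 = -50
  -X*Z ↦ -1·5·1·6 = -30
  -2*Y**2 ↦ -2·1·1·1 = -2
Sum: F(5, 1, 6) = (-50) + (-30) + (-2) = -82.
Reducing mod 7: -82 ≡ 2 (mod 7).
Since F(a, b, c) ≡ 2 ≠ 0 (mod 7), P does NOT lie on the curve.


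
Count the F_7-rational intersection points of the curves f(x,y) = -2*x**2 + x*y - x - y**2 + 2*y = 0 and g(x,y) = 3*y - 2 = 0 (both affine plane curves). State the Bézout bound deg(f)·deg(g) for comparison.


Common zeros: {(2, 3), (6, 3)}; count = 2; Bézout bound = 2.

deg(f) = 2, deg(g) = 1, so Bézout bound = 2.
Scan x ∈ F_7. For each x, list the y ∈ F_7 with f(x, y) ≡ 0 and those with g(x, y) ≡ 0 (mod 7); the common zeros in that column are the intersection.
  x = 0: f ≡ 0 at y ∈ {0, 2}; g ≡ 0 at y ∈ {3}; common: ∅.
  x = 1: f ≡ 0 at y ∈ {4, 6}; g ≡ 0 at y ∈ {3}; common: ∅.
  x = 2: f ≡ 0 at y ∈ {1, 3}; g ≡ 0 at y ∈ {3}; common: {3}.
  x = 3: f ≡ 0 at y ∈ {0, 5}; g ≡ 0 at y ∈ {3}; common: ∅.
  x = 4: f ≡ 0 at y ∈ {2, 4}; g ≡ 0 at y ∈ {3}; common: ∅.
  x = 5: f ≡ 0 at y ∈ {1, 6}; g ≡ 0 at y ∈ {3}; common: ∅.
  x = 6: f ≡ 0 at y ∈ {3, 5}; g ≡ 0 at y ∈ {3}; common: {3}.
Collecting: common zeros = {(2, 3), (6, 3)}, so the count is 2.
Comparison with the Bézout bound: 2 ≤ 2 = deg(f)·deg(g), as expected for curves with no common component (the bound is attained).


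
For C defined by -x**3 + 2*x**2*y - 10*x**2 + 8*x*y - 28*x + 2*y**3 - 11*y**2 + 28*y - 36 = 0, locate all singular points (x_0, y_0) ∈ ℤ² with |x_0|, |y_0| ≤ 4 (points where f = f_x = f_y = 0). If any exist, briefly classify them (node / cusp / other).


Singular points: {(-2, 2)}; classification: cusp.

Compute partial derivatives:
  f_x = -3*x**2 + 4*x*y - 20*x + 8*y - 28.
  f_y = 2*x**2 + 8*x + 6*y**2 - 22*y + 28.
Scan x_0 ∈ {−4, ..., 4}. For each x_0, f_y(x_0, y) is a polynomial in y; find its integer roots y ∈ {−4, ..., 4}, then test f_x and f at those candidates.
  x = -4: f_y(-4, y) = 6*y**2 - 22*y + 28; no integer root y with |y| ≤ 4.
  x = -3: f_y(-3, y) = 6*y**2 - 22*y + 22; no integer root y with |y| ≤ 4.
  x = -2: f_y(-2, y) = 6*y**2 - 22*y + 20; vanishes at y ∈ {2}. (-2, 2): f_x = 0, f = 0 — SINGULAR.
  x = -1: f_y(-1, y) = 6*y**2 - 22*y + 22; no integer root y with |y| ≤ 4.
  x = 0: f_y(0, y) = 6*y**2 - 22*y + 28; no integer root y with |y| ≤ 4.
  x = 1: f_y(1, y) = 6*y**2 - 22*y + 38; no integer root y with |y| ≤ 4.
  x = 2: f_y(2, y) = 6*y**2 - 22*y + 52; no integer root y with |y| ≤ 4.
  x = 3: f_y(3, y) = 6*y**2 - 22*y + 70; no integer root y with |y| ≤ 4.
  x = 4: f_y(4, y) = 6*y**2 - 22*y + 92; no integer root y with |y| ≤ 4.
Only singular point on the grid: (-2, 2).
Classify: substitute x = -2 + u, y = 2 + v and expand: f = -u**3 + 2*u**2*v + 2*v**3 + v**2.
No constant or linear terms (consistent with a singular point). Quadratic part: v**2. Cubic part: -u**3 + 2*u**2*v + 2*v**3.
The quadratic part v**2 is a perfect square, so there is a single (double) tangent line v = 0, i.e. y = 2. Restricting the cubic part to that line (v = 0) leaves -u**3 ≠ 0, so f is not divisible by v and the branch is v² ≈ u**3 to lowest order — this is a cusp.
Classification: cusp.


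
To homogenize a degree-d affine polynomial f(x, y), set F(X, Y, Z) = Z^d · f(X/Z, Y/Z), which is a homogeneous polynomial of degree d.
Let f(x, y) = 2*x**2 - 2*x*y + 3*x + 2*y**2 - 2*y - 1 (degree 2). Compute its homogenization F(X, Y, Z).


F(X, Y, Z) = 2*X**2 - 2*X*Y + 3*X*Z + 2*Y**2 - 2*Y*Z - Z**2

deg(f) = 2.
Substitute x = X/Z, y = Y/Z into f, then multiply by Z^2.
  monomial 2·x^2·y^0 ↦ 2·X^2·Y^0·Z^0.
  monomial -2·x^1·y^1 ↦ -2·X^1·Y^1·Z^0.
  monomial 3·x^1·y^0 ↦ 3·X^1·Y^0·Z^1.
  monomial 2·x^0·y^2 ↦ 2·X^0·Y^2·Z^0.
  monomial -2·x^0·y^1 ↦ -2·X^0·Y^1·Z^1.
  monomial -1·x^0·y^0 ↦ -1·X^0·Y^0·Z^2.
Collecting: F(X, Y, Z) = 2*X**2 - 2*X*Y + 3*X*Z + 2*Y**2 - 2*Y*Z - Z**2.


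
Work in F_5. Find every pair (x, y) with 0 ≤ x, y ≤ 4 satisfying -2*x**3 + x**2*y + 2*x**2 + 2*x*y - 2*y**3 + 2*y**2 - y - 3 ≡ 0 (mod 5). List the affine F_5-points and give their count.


Affine F_5-points: {(2, 2), (3, 1)}; count = 2.

For each of the 25 pairs (x, y) ∈ F_5², evaluate f(x, y) mod 5. Record the zeros.
  x = 0: [0↦2, 1↦1, 2↦2, 3↦3, 4↦2]  zeros at y ∈ ∅
  x = 1: [0↦2, 1↦4, 2↦3, 3↦2, 4↦4]  zeros at y ∈ ∅
  x = 2: [0↦4, 1↦1, 2↦0, 3↦4, 4↦1]  zeros at y ∈ {2}
  x = 3: [0↦1, 1↦0, 2↦1, 3↦2, 4↦1]  zeros at y ∈ {1}
  x = 4: [0↦1, 1↦4, 2↦4, 3↦4, 4↦2]  zeros at y ∈ ∅
Collecting zeros: affine points = {(2, 2), (3, 1)}.
Total count |C(F_5)_aff| = 2.


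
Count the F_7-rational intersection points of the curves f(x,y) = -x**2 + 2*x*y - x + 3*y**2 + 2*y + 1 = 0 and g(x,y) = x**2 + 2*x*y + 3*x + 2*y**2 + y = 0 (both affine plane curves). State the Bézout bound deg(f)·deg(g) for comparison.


Common zeros: {(5, 2)}; count = 1; Bézout bound = 4.

deg(f) = 2, deg(g) = 2, so Bézout bound = 4.
Scan x ∈ F_7. For each x, list the y ∈ F_7 with f(x, y) ≡ 0 and those with g(x, y) ≡ 0 (mod 7); the common zeros in that column are the intersection.
  x = 0: f ≡ 0 at y ∈ ∅; g ≡ 0 at y ∈ {0, 3}; common: ∅.
  x = 1: f ≡ 0 at y ∈ {4}; g ≡ 0 at y ∈ ∅; common: ∅.
  x = 2: f ≡ 0 at y ∈ ∅; g ≡ 0 at y ∈ {2, 6}; common: ∅.
  x = 3: f ≡ 0 at y ∈ {1}; g ≡ 0 at y ∈ ∅; common: ∅.
  x = 4: f ≡ 0 at y ∈ ∅; g ≡ 0 at y ∈ {0, 6}; common: ∅.
  x = 5: f ≡ 0 at y ∈ {1, 2}; g ≡ 0 at y ∈ {2, 3}; common: {2}.
  x = 6: f ≡ 0 at y ∈ {3, 4}; g ≡ 0 at y ∈ ∅; common: ∅.
Collecting: common zeros = {(5, 2)}, so the count is 1.
Comparison with the Bézout bound: 1 ≤ 4 = deg(f)·deg(g), as expected for curves with no common component (the affine F_7-count falls short of the bound because intersections may lie at infinity, over extension fields, or carry multiplicity).


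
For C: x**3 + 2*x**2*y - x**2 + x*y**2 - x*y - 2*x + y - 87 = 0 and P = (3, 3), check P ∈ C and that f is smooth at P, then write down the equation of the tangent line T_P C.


Tangent line at P: 61*x + 34*y - 285 = 0.

Step 1: f(3, 3) = 0, so P lies on C.
Step 2: partial derivatives
  f_x(x, y) = 3*x**2 + 4*x*y - 2*x + y**2 - y - 2, f_y(x, y) = 2*x**2 + 2*x*y - x + 1.
  f_x(P) = 61, f_y(P) = 34 (gradient nonzero, so P is smooth).
Step 3: tangent line at P: 61·(x − 3) + 34·(y − 3) = 0.
Expanding: 61*x + 34*y - 285 = 0.


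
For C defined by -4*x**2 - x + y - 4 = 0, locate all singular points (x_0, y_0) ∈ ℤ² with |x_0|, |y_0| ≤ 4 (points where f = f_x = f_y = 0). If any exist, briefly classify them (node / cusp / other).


No singular points in the scanned grid; C is smooth there.

Compute partial derivatives:
  f_x = -8*x - 1.
  f_y = 1.
f_y = 1 is a nonzero constant, so f_y never vanishes: no point (x, y) can satisfy f = f_x = f_y = 0. In particular no (x, y) ∈ {−4, ..., 4}² is singular; the curve is smooth.


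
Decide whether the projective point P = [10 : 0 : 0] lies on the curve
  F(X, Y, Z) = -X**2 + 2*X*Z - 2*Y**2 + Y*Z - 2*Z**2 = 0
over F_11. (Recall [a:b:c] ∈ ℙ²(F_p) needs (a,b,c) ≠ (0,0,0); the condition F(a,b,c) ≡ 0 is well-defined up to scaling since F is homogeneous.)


F(10,0,0) ≡ 10 (mod 11); P is NOT on the curve.

Evaluate F(10, 0, 0) term-by-term (mod 11).
  -X**2 ↦ -1·100·1·1 = -100
  2*X*Z ↦ 2·10·1·0 = 0
  -2*Y**2 ↦ -2·1·0·1 = 0
  Y*Z ↦ 1·1·0·0 = 0
  -2*Z**2 ↦ -2·1·1·0 = 0
Sum: F(10, 0, 0) = (-100) + (0) + (0) + (0) + (0) = -100.
Reducing mod 11: -100 ≡ 10 (mod 11).
Since F(a, b, c) ≡ 10 ≠ 0 (mod 11), P does NOT lie on the curve.


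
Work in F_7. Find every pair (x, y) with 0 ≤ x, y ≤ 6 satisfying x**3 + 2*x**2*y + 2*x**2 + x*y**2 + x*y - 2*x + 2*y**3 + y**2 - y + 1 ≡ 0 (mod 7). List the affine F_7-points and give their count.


Affine F_7-points: {(1, 6), (3, 2), (3, 5)}; count = 3.

For each of the 49 pairs (x, y) ∈ F_7², evaluate f(x, y) mod 7. Record the zeros.
  x = 0: [0↦1, 1↦3, 2↦5, 3↦5, 4↦1, 5↦5, 6↦1]  zeros at y ∈ ∅
  x = 1: [0↦2, 1↦1, 2↦2, 3↦3, 4↦2, 5↦4, 6↦0]  zeros at y ∈ {6}
  x = 2: [0↦6, 1↦6, 2↦3, 3↦2, 4↦1, 5↦5, 6↦5]  zeros at y ∈ ∅
  x = 3: [0↦5, 1↦3, 2↦0, 3↦1, 4↦4, 5↦0, 6↦1]  zeros at y ∈ {2, 5}
  x = 4: [0↦5, 1↦5, 2↦6, 3↦6, 4↦3, 5↦2, 6↦1]  zeros at y ∈ ∅
  x = 5: [0↦5, 1↦4, 2↦6, 3↦2, 4↦4, 5↦3, 6↦4]  zeros at y ∈ ∅
  x = 6: [0↦4, 1↦6, 2↦6, 3↦2, 4↦6, 5↦2, 6↦2]  zeros at y ∈ ∅
Collecting zeros: affine points = {(1, 6), (3, 2), (3, 5)}.
Total count |C(F_7)_aff| = 3.


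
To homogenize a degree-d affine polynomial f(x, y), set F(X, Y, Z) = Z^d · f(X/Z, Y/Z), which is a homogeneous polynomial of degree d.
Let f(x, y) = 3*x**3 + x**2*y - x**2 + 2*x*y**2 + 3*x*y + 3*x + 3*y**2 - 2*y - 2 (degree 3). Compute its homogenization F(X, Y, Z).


F(X, Y, Z) = 3*X**3 + X**2*Y - X**2*Z + 2*X*Y**2 + 3*X*Y*Z + 3*X*Z**2 + 3*Y**2*Z - 2*Y*Z**2 - 2*Z**3

deg(f) = 3.
Substitute x = X/Z, y = Y/Z into f, then multiply by Z^3.
  monomial 3·x^3·y^0 ↦ 3·X^3·Y^0·Z^0.
  monomial 1·x^2·y^1 ↦ 1·X^2·Y^1·Z^0.
  monomial -1·x^2·y^0 ↦ -1·X^2·Y^0·Z^1.
  monomial 2·x^1·y^2 ↦ 2·X^1·Y^2·Z^0.
  monomial 3·x^1·y^1 ↦ 3·X^1·Y^1·Z^1.
  monomial 3·x^1·y^0 ↦ 3·X^1·Y^0·Z^2.
  monomial 3·x^0·y^2 ↦ 3·X^0·Y^2·Z^1.
  monomial -2·x^0·y^1 ↦ -2·X^0·Y^1·Z^2.
  monomial -2·x^0·y^0 ↦ -2·X^0·Y^0·Z^3.
Collecting: F(X, Y, Z) = 3*X**3 + X**2*Y - X**2*Z + 2*X*Y**2 + 3*X*Y*Z + 3*X*Z**2 + 3*Y**2*Z - 2*Y*Z**2 - 2*Z**3.


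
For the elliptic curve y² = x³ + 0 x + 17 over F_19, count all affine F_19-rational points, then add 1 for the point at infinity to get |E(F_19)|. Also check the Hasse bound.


Affine points = {(0, 6), (0, 13), (2, 5), (2, 14), (3, 5), (3, 14), (4, 9), (4, 10), (5, 3), (5, 16), (6, 9), (6, 10), (8, 4), (8, 15), (9, 9), (9, 10), (12, 4), (12, 15), (14, 5), (14, 14), (16, 3), (16, 16), (17, 3), (17, 16), (18, 4), (18, 15)}; affine count = 26; |E(F_19)| = 27.

Discriminant check: Δ ∝ 4a³ + 27b² = 4·0³ + 27·17² = 4·0 + 27·289 ≡ 13 (mod 19). Nonzero ⇒ E is nonsingular.
For each x ∈ F_19, compute rhs = x³ + 0·x + 17 mod 19, then count y ∈ F_19 with y² ≡ rhs.
  x = 0: rhs = 17, matching y values: 6, 13 (2 points).
  x = 1: rhs = 18, matching y values: none (0 points).
  x = 2: rhs = 6, matching y values: 5, 14 (2 points).
  x = 3: rhs = 6, matching y values: 5, 14 (2 points).
  x = 4: rhs = 5, matching y values: 9, 10 (2 points).
  x = 5: rhs = 9, matching y values: 3, 16 (2 points).
  x = 6: rhs = 5, matching y values: 9, 10 (2 points).
  x = 7: rhs = 18, matching y values: none (0 points).
  x = 8: rhs = 16, matching y values: 4, 15 (2 points).
  x = 9: rhs = 5, matching y values: 9, 10 (2 points).
  x = 10: rhs = 10, matching y values: none (0 points).
  x = 11: rhs = 18, matching y values: none (0 points).
  x = 12: rhs = 16, matching y values: 4, 15 (2 points).
  x = 13: rhs = 10, matching y values: none (0 points).
  x = 14: rhs = 6, matching y values: 5, 14 (2 points).
  x = 15: rhs = 10, matching y values: none (0 points).
  x = 16: rhs = 9, matching y values: 3, 16 (2 points).
  x = 17: rhs = 9, matching y values: 3, 16 (2 points).
  x = 18: rhs = 16, matching y values: 4, 15 (2 points).
Total affine count: 26.
Full point count |E(F_19)| = 26 + 1 = 27.
Hasse bound: |27 − (19+1)| = |7| = 7 ≤ 2√19 ≈ 8.7178 ✓.


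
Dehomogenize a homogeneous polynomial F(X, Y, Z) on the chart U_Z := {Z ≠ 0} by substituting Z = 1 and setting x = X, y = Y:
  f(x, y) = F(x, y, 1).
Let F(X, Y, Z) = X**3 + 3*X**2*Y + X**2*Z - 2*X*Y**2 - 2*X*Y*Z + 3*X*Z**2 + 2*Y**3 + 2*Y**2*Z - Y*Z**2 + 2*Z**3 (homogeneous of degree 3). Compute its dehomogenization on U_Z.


f(x, y) = x**3 + 3*x**2*y + x**2 - 2*x*y**2 - 2*x*y + 3*x + 2*y**3 + 2*y**2 - y + 2

On U_Z we set Z = 1. Each monomial c·X^i·Y^j·Z^k in F becomes c·x^i·y^j·1^k = c·x^i·y^j.
Substituting Z = 1: F(X, Y, 1) = x**3 + 3*x**2*y + x**2 - 2*x*y**2 - 2*x*y + 3*x + 2*y**3 + 2*y**2 - y + 2.
Note: deg(f) ≤ deg(F) = 3; strict inequality happens when F is divisible by Z (lost terms).


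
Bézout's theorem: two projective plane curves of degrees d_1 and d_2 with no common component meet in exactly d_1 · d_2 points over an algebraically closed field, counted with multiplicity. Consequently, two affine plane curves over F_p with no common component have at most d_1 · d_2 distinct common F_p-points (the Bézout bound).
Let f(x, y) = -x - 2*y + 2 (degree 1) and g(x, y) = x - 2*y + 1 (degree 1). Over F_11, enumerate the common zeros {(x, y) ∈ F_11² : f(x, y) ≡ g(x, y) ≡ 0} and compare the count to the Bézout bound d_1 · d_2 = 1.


Common zeros: {(6, 9)}; count = 1; Bézout bound = 1.

deg(f) = 1, deg(g) = 1, so Bézout bound = 1.
Scan x ∈ F_11. For each x, list the y ∈ F_11 with f(x, y) ≡ 0 and those with g(x, y) ≡ 0 (mod 11); the common zeros in that column are the intersection.
  x = 0: f ≡ 0 at y ∈ {1}; g ≡ 0 at y ∈ {6}; common: ∅.
  x = 1: f ≡ 0 at y ∈ {6}; g ≡ 0 at y ∈ {1}; common: ∅.
  x = 2: f ≡ 0 at y ∈ {0}; g ≡ 0 at y ∈ {7}; common: ∅.
  x = 3: f ≡ 0 at y ∈ {5}; g ≡ 0 at y ∈ {2}; common: ∅.
  x = 4: f ≡ 0 at y ∈ {10}; g ≡ 0 at y ∈ {8}; common: ∅.
  x = 5: f ≡ 0 at y ∈ {4}; g ≡ 0 at y ∈ {3}; common: ∅.
  x = 6: f ≡ 0 at y ∈ {9}; g ≡ 0 at y ∈ {9}; common: {9}.
  x = 7: f ≡ 0 at y ∈ {3}; g ≡ 0 at y ∈ {4}; common: ∅.
  x = 8: f ≡ 0 at y ∈ {8}; g ≡ 0 at y ∈ {10}; common: ∅.
  x = 9: f ≡ 0 at y ∈ {2}; g ≡ 0 at y ∈ {5}; common: ∅.
  x = 10: f ≡ 0 at y ∈ {7}; g ≡ 0 at y ∈ {0}; common: ∅.
Collecting: common zeros = {(6, 9)}, so the count is 1.
Comparison with the Bézout bound: 1 ≤ 1 = deg(f)·deg(g), as expected for curves with no common component (the bound is attained).


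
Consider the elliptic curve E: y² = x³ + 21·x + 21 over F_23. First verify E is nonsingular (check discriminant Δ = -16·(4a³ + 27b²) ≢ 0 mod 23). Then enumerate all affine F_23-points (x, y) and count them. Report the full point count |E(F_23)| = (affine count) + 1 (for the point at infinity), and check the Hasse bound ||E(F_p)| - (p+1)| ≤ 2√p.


Affine points = {(2, 5), (2, 18), (4, 10), (4, 13), (6, 8), (6, 15), (10, 9), (10, 14), (12, 0), (14, 0), (15, 10), (15, 13), (17, 1), (17, 22), (20, 0)}; affine count = 15; |E(F_23)| = 16.

Discriminant check: Δ ∝ 4a³ + 27b² = 4·21³ + 27·21² = 4·9261 + 27·441 ≡ 7 (mod 23). Nonzero ⇒ E is nonsingular.
For each x ∈ F_23, compute rhs = x³ + 21·x + 21 mod 23, then count y ∈ F_23 with y² ≡ rhs.
  x = 0: rhs = 21, matching y values: none (0 points).
  x = 1: rhs = 20, matching y values: none (0 points).
  x = 2: rhs = 2, matching y values: 5, 18 (2 points).
  x = 3: rhs = 19, matching y values: none (0 points).
  x = 4: rhs = 8, matching y values: 10, 13 (2 points).
  x = 5: rhs = 21, matching y values: none (0 points).
  x = 6: rhs = 18, matching y values: 8, 15 (2 points).
  x = 7: rhs = 5, matching y values: none (0 points).
  x = 8: rhs = 11, matching y values: none (0 points).
  x = 9: rhs = 19, matching y values: none (0 points).
  x = 10: rhs = 12, matching y values: 9, 14 (2 points).
  x = 11: rhs = 19, matching y values: none (0 points).
  x = 12: rhs = 0, matching y values: 0 (1 points).
  x = 13: rhs = 7, matching y values: none (0 points).
  x = 14: rhs = 0, matching y values: 0 (1 points).
  x = 15: rhs = 8, matching y values: 10, 13 (2 points).
  x = 16: rhs = 14, matching y values: none (0 points).
  x = 17: rhs = 1, matching y values: 1, 22 (2 points).
  x = 18: rhs = 21, matching y values: none (0 points).
  x = 19: rhs = 11, matching y values: none (0 points).
  x = 20: rhs = 0, matching y values: 0 (1 points).
  x = 21: rhs = 17, matching y values: none (0 points).
  x = 22: rhs = 22, matching y values: none (0 points).
Total affine count: 15.
Full point count |E(F_23)| = 15 + 1 = 16.
Hasse bound: |16 − (23+1)| = |-8| = 8 ≤ 2√23 ≈ 9.5917 ✓.


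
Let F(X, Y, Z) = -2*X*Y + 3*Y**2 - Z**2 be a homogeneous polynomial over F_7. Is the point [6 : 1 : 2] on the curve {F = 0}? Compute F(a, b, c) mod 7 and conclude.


F(6,1,2) ≡ 1 (mod 7); P is NOT on the curve.

Evaluate F(6, 1, 2) term-by-term (mod 7).
  -2*X*Y ↦ -2·6·1·1 = -12
  3*Y**2 ↦ 3·1·1·1 = 3
  -Z**2 ↦ -1·1·1·4 = -4
Sum: F(6, 1, 2) = (-12) + (3) + (-4) = -13.
Reducing mod 7: -13 ≡ 1 (mod 7).
Since F(a, b, c) ≡ 1 ≠ 0 (mod 7), P does NOT lie on the curve.


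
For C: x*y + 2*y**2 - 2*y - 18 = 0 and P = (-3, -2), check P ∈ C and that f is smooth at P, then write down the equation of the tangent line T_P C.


Tangent line at P: -2*x - 13*y - 32 = 0.

Step 1: f(-3, -2) = 0, so P lies on C.
Step 2: partial derivatives
  f_x(x, y) = y, f_y(x, y) = x + 4*y - 2.
  f_x(P) = -2, f_y(P) = -13 (gradient nonzero, so P is smooth).
Step 3: tangent line at P: -2·(x − -3) + -13·(y − -2) = 0.
Expanding: -2*x - 13*y - 32 = 0.


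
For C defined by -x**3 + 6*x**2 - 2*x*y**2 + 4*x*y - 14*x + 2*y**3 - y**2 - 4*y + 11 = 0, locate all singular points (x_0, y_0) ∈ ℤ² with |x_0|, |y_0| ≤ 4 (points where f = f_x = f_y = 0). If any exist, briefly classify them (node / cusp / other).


Singular points: {(2, 1)}; classification: cusp.

Compute partial derivatives:
  f_x = -3*x**2 + 12*x - 2*y**2 + 4*y - 14.
  f_y = -4*x*y + 4*x + 6*y**2 - 2*y - 4.
Scan x_0 ∈ {−4, ..., 4}. For each x_0, f_y(x_0, y) is a polynomial in y; find its integer roots y ∈ {−4, ..., 4}, then test f_x and f at those candidates.
  x = -4: f_y(-4, y) = 6*y**2 + 14*y - 20; vanishes at y ∈ {1}. (-4, 1): f_x = -108 ≠ 0.
  x = -3: f_y(-3, y) = 6*y**2 + 10*y - 16; vanishes at y ∈ {1}. (-3, 1): f_x = -75 ≠ 0.
  x = -2: f_y(-2, y) = 6*y**2 + 6*y - 12; vanishes at y ∈ {-2, 1}. (-2, -2): f_x = -66 ≠ 0; (-2, 1): f_x = -48 ≠ 0.
  x = -1: f_y(-1, y) = 6*y**2 + 2*y - 8; vanishes at y ∈ {1}. (-1, 1): f_x = -27 ≠ 0.
  x = 0: f_y(0, y) = 6*y**2 - 2*y - 4; vanishes at y ∈ {1}. (0, 1): f_x = -12 ≠ 0.
  x = 1: f_y(1, y) = 6*y**2 - 6*y; vanishes at y ∈ {0, 1}. (1, 0): f_x = -5 ≠ 0; (1, 1): f_x = -3 ≠ 0.
  x = 2: f_y(2, y) = 6*y**2 - 10*y + 4; vanishes at y ∈ {1}. (2, 1): f_x = 0, f = 0 — SINGULAR.
  x = 3: f_y(3, y) = 6*y**2 - 14*y + 8; vanishes at y ∈ {1}. (3, 1): f_x = -3 ≠ 0.
  x = 4: f_y(4, y) = 6*y**2 - 18*y + 12; vanishes at y ∈ {1, 2}. (4, 1): f_x = -12 ≠ 0; (4, 2): f_x = -14 ≠ 0.
Only singular point on the grid: (2, 1).
Classify: substitute x = 2 + u, y = 1 + v and expand: f = -u**3 - 2*u*v**2 + 2*v**3 + v**2.
No constant or linear terms (consistent with a singular point). Quadratic part: v**2. Cubic part: -u**3 - 2*u*v**2 + 2*v**3.
The quadratic part v**2 is a perfect square, so there is a single (double) tangent line v = 0, i.e. y = 1. Restricting the cubic part to that line (v = 0) leaves -u**3 ≠ 0, so f is not divisible by v and the branch is v² ≈ u**3 to lowest order — this is a cusp.
Classification: cusp.


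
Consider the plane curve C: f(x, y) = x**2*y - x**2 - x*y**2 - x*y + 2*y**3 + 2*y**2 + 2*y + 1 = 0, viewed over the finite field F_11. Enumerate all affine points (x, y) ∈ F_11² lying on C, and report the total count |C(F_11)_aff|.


Affine F_11-points: {(0, 6), (0, 9), (1, 0), (3, 9), (4, 6), (4, 7), (4, 10), (6, 5), (7, 4), (7, 5), (7, 10), (9, 1), (9, 7), (10, 0)}; count = 14.

For each of the 121 pairs (x, y) ∈ F_11², evaluate f(x, y) mod 11. Record the zeros.
  x = 0: [0↦1, 1↦7, 2↦7, 3↦2, 4↦4, 5↦3, 6↦0, 7↦7, 8↦3, 9↦0, 10↦10]  zeros at y ∈ {6, 9}
  x = 1: [0↦0, 1↦5, 2↦2, 3↦3, 4↦9, 5↦10, 6↦7, 7↦1, 8↦4, 9↦6, 10↦8]  zeros at y ∈ {0}
  x = 2: [0↦8, 1↦3, 2↦10, 3↦8, 4↦9, 5↦3, 6↦2, 7↦7, 8↦8, 9↦6, 10↦2]  zeros at y ∈ ∅
  x = 3: [0↦3, 1↦1, 2↦9, 3↦6, 4↦4, 5↦4, 6↦7, 7↦3, 8↦4, 9↦0, 10↦3]  zeros at y ∈ {9}
  x = 4: [0↦7, 1↦10, 2↦10, 3↦8, 4↦5, 5↦2, 6↦0, 7↦0, 8↦3, 9↦10, 10↦0]  zeros at y ∈ {6, 7, 10}
  x = 5: [0↦9, 1↦8, 2↦2, 3↦3, 4↦1, 5↦8, 6↦3, 7↦9, 8↦5, 9↦3, 10↦4]  zeros at y ∈ ∅
  x = 6: [0↦9, 1↦6, 2↦7, 3↦2, 4↦3, 5↦0, 6↦5, 7↦8, 8↦10, 9↦1, 10↦4]  zeros at y ∈ {5}
  x = 7: [0↦7, 1↦4, 2↦3, 3↦5, 4↦0, 5↦0, 6↦6, 7↦8, 8↦7, 9↦4, 10↦0]  zeros at y ∈ {4, 5, 10}
  x = 8: [0↦3, 1↦2, 2↦1, 3↦1, 4↦3, 5↦8, 6↦6, 7↦9, 8↦7, 9↦1, 10↦3]  zeros at y ∈ ∅
  x = 9: [0↦8, 1↦0, 2↦1, 3↦1, 4↦1, 5↦2, 6↦5, 7↦0, 8↦10, 9↦3, 10↦2]  zeros at y ∈ {1, 7}
  x = 10: [0↦0, 1↦9, 2↦3, 3↦5, 4↦5, 5↦4, 6↦3, 7↦3, 8↦5, 9↦10, 10↦8]  zeros at y ∈ {0}
Collecting zeros: affine points = {(0, 6), (0, 9), (1, 0), (3, 9), (4, 6), (4, 7), (4, 10), (6, 5), (7, 4), (7, 5), (7, 10), (9, 1), (9, 7), (10, 0)}.
Total count |C(F_11)_aff| = 14.


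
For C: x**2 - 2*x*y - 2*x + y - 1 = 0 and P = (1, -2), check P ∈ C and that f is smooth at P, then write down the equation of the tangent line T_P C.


Tangent line at P: 4*x - y - 6 = 0.

Step 1: f(1, -2) = 0, so P lies on C.
Step 2: partial derivatives
  f_x(x, y) = 2*x - 2*y - 2, f_y(x, y) = 1 - 2*x.
  f_x(P) = 4, f_y(P) = -1 (gradient nonzero, so P is smooth).
Step 3: tangent line at P: 4·(x − 1) + -1·(y − -2) = 0.
Expanding: 4*x - y - 6 = 0.


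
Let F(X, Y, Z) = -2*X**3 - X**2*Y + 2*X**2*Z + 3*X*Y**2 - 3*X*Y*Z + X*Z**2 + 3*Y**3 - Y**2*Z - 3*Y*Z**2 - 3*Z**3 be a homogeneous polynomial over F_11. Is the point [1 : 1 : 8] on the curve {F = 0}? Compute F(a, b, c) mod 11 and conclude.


F(1,1,8) ≡ 6 (mod 11); P is NOT on the curve.

Evaluate F(1, 1, 8) term-by-term (mod 11).
  -2*X**3 ↦ -2·1·1·1 = -2
  -X**2*Y ↦ -1·1·1·1 = -1
  2*X**2*Z ↦ 2·1·1·8 = 16
  3*X*Y**2 ↦ 3·1·1·1 = 3
  -3*X*Y*Z ↦ -3·1·1·8 = -24
  X*Z**2 ↦ 1·1·1·64 = 64
  3*Y**3 ↦ 3·1·1·1 = 3
  -Y**2*Z ↦ -1·1·1·8 = -8
  -3*Y*Z**2 ↦ -3·1·1·64 = -192
  -3*Z**3 ↦ -3·1·1·512 = -1536
Sum: F(1, 1, 8) = (-2) + (-1) + (16) + (3) + (-24) + (64) + (3) + (-8) + (-192) + (-1536) = -1677.
Reducing mod 11: -1677 ≡ 6 (mod 11).
Since F(a, b, c) ≡ 6 ≠ 0 (mod 11), P does NOT lie on the curve.


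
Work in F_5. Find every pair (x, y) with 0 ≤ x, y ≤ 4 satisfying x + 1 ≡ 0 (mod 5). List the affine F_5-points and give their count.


Affine F_5-points: {(4, 0), (4, 1), (4, 2), (4, 3), (4, 4)}; count = 5.

For each of the 25 pairs (x, y) ∈ F_5², evaluate f(x, y) mod 5. Record the zeros.
  x = 0: [0↦1, 1↦1, 2↦1, 3↦1, 4↦1]  zeros at y ∈ ∅
  x = 1: [0↦2, 1↦2, 2↦2, 3↦2, 4↦2]  zeros at y ∈ ∅
  x = 2: [0↦3, 1↦3, 2↦3, 3↦3, 4↦3]  zeros at y ∈ ∅
  x = 3: [0↦4, 1↦4, 2↦4, 3↦4, 4↦4]  zeros at y ∈ ∅
  x = 4: [0↦0, 1↦0, 2↦0, 3↦0, 4↦0]  zeros at y ∈ {0, 1, 2, 3, 4}
Collecting zeros: affine points = {(4, 0), (4, 1), (4, 2), (4, 3), (4, 4)}.
Total count |C(F_5)_aff| = 5.


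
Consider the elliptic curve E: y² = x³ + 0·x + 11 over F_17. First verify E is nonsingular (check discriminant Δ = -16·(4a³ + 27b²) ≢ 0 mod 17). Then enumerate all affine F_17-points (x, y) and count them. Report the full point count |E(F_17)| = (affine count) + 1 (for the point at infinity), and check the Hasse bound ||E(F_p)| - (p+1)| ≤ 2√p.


Affine points = {(2, 6), (2, 11), (3, 2), (3, 15), (5, 0), (8, 8), (8, 9), (9, 3), (9, 14), (10, 5), (10, 12), (11, 4), (11, 13), (13, 7), (13, 10), (14, 1), (14, 16)}; affine count = 17; |E(F_17)| = 18.

Discriminant check: Δ ∝ 4a³ + 27b² = 4·0³ + 27·11² = 4·0 + 27·121 ≡ 3 (mod 17). Nonzero ⇒ E is nonsingular.
For each x ∈ F_17, compute rhs = x³ + 0·x + 11 mod 17, then count y ∈ F_17 with y² ≡ rhs.
  x = 0: rhs = 11, matching y values: none (0 points).
  x = 1: rhs = 12, matching y values: none (0 points).
  x = 2: rhs = 2, matching y values: 6, 11 (2 points).
  x = 3: rhs = 4, matching y values: 2, 15 (2 points).
  x = 4: rhs = 7, matching y values: none (0 points).
  x = 5: rhs = 0, matching y values: 0 (1 points).
  x = 6: rhs = 6, matching y values: none (0 points).
  x = 7: rhs = 14, matching y values: none (0 points).
  x = 8: rhs = 13, matching y values: 8, 9 (2 points).
  x = 9: rhs = 9, matching y values: 3, 14 (2 points).
  x = 10: rhs = 8, matching y values: 5, 12 (2 points).
  x = 11: rhs = 16, matching y values: 4, 13 (2 points).
  x = 12: rhs = 5, matching y values: none (0 points).
  x = 13: rhs = 15, matching y values: 7, 10 (2 points).
  x = 14: rhs = 1, matching y values: 1, 16 (2 points).
  x = 15: rhs = 3, matching y values: none (0 points).
  x = 16: rhs = 10, matching y values: none (0 points).
Total affine count: 17.
Full point count |E(F_17)| = 17 + 1 = 18.
Hasse bound: |18 − (17+1)| = |0| = 0 ≤ 2√17 ≈ 8.2462 ✓.


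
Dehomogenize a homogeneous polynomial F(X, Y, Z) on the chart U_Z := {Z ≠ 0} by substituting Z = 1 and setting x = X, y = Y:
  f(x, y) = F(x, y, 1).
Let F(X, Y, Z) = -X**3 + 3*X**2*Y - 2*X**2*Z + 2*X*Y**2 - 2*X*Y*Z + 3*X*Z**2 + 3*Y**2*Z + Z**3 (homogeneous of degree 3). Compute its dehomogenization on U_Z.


f(x, y) = -x**3 + 3*x**2*y - 2*x**2 + 2*x*y**2 - 2*x*y + 3*x + 3*y**2 + 1

On U_Z we set Z = 1. Each monomial c·X^i·Y^j·Z^k in F becomes c·x^i·y^j·1^k = c·x^i·y^j.
Substituting Z = 1: F(X, Y, 1) = -x**3 + 3*x**2*y - 2*x**2 + 2*x*y**2 - 2*x*y + 3*x + 3*y**2 + 1.
Note: deg(f) ≤ deg(F) = 3; strict inequality happens when F is divisible by Z (lost terms).


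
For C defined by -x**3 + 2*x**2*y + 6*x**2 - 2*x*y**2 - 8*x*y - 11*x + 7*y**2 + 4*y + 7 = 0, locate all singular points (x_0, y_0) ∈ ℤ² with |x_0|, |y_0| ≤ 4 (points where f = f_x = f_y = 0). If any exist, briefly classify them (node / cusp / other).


Singular points: {(3, 1)}; classification: node.

Compute partial derivatives:
  f_x = -3*x**2 + 4*x*y + 12*x - 2*y**2 - 8*y - 11.
  f_y = 2*x**2 - 4*x*y - 8*x + 14*y + 4.
Scan x_0 ∈ {−4, ..., 4}. For each x_0, f_y(x_0, y) is a polynomial in y; find its integer roots y ∈ {−4, ..., 4}, then test f_x and f at those candidates.
  x = -4: f_y(-4, y) = 30*y + 68; no integer root y with |y| ≤ 4.
  x = -3: f_y(-3, y) = 26*y + 46; no integer root y with |y| ≤ 4.
  x = -2: f_y(-2, y) = 22*y + 28; no integer root y with |y| ≤ 4.
  x = -1: f_y(-1, y) = 18*y + 14; no integer root y with |y| ≤ 4.
  x = 0: f_y(0, y) = 14*y + 4; no integer root y with |y| ≤ 4.
  x = 1: f_y(1, y) = 10*y - 2; no integer root y with |y| ≤ 4.
  x = 2: f_y(2, y) = 6*y - 4; no integer root y with |y| ≤ 4.
  x = 3: f_y(3, y) = 2*y - 2; vanishes at y ∈ {1}. (3, 1): f_x = 0, f = 0 — SINGULAR.
  x = 4: f_y(4, y) = 4 - 2*y; vanishes at y ∈ {2}. (4, 2): f_x = -3 ≠ 0.
Only singular point on the grid: (3, 1).
Classify: substitute x = 3 + u, y = 1 + v and expand: f = -u**3 + 2*u**2*v - u**2 - 2*u*v**2 + v**2.
No constant or linear terms (consistent with a singular point). Quadratic part: -u**2 + v**2. Cubic part: -u**3 + 2*u**2*v - 2*u*v**2.
The quadratic part v**2 - u**2 = (v − u)(v + u) splits into two distinct linear factors, so there are two distinct tangent lines y − 1 = ±(x − 3) — this is a node (ordinary double point).
Classification: node.


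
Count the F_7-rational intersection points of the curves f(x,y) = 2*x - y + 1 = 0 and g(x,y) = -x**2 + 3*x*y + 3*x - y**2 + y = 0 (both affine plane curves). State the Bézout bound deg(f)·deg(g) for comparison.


Common zeros: {(0, 1), (3, 0)}; count = 2; Bézout bound = 2.

deg(f) = 1, deg(g) = 2, so Bézout bound = 2.
Scan x ∈ F_7. For each x, list the y ∈ F_7 with f(x, y) ≡ 0 and those with g(x, y) ≡ 0 (mod 7); the common zeros in that column are the intersection.
  x = 0: f ≡ 0 at y ∈ {1}; g ≡ 0 at y ∈ {0, 1}; common: {1}.
  x = 1: f ≡ 0 at y ∈ {3}; g ≡ 0 at y ∈ ∅; common: ∅.
  x = 2: f ≡ 0 at y ∈ {5}; g ≡ 0 at y ∈ {3, 4}; common: ∅.
  x = 3: f ≡ 0 at y ∈ {0}; g ≡ 0 at y ∈ {0, 3}; common: {0}.
  x = 4: f ≡ 0 at y ∈ {2}; g ≡ 0 at y ∈ ∅; common: ∅.
  x = 5: f ≡ 0 at y ∈ {4}; g ≡ 0 at y ∈ ∅; common: ∅.
  x = 6: f ≡ 0 at y ∈ {6}; g ≡ 0 at y ∈ {1, 4}; common: ∅.
Collecting: common zeros = {(0, 1), (3, 0)}, so the count is 2.
Comparison with the Bézout bound: 2 ≤ 2 = deg(f)·deg(g), as expected for curves with no common component (the bound is attained).


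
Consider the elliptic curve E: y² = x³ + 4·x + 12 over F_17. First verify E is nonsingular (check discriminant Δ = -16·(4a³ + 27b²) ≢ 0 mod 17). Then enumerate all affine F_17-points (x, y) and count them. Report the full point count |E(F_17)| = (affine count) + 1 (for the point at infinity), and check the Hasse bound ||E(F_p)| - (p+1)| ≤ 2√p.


Affine points = {(1, 0), (3, 0), (5, 2), (5, 15), (7, 3), (7, 14), (10, 7), (10, 10), (13, 0), (15, 8), (15, 9)}; affine count = 11; |E(F_17)| = 12.

Discriminant check: Δ ∝ 4a³ + 27b² = 4·4³ + 27·12² = 4·64 + 27·144 ≡ 13 (mod 17). Nonzero ⇒ E is nonsingular.
For each x ∈ F_17, compute rhs = x³ + 4·x + 12 mod 17, then count y ∈ F_17 with y² ≡ rhs.
  x = 0: rhs = 12, matching y values: none (0 points).
  x = 1: rhs = 0, matching y values: 0 (1 points).
  x = 2: rhs = 11, matching y values: none (0 points).
  x = 3: rhs = 0, matching y values: 0 (1 points).
  x = 4: rhs = 7, matching y values: none (0 points).
  x = 5: rhs = 4, matching y values: 2, 15 (2 points).
  x = 6: rhs = 14, matching y values: none (0 points).
  x = 7: rhs = 9, matching y values: 3, 14 (2 points).
  x = 8: rhs = 12, matching y values: none (0 points).
  x = 9: rhs = 12, matching y values: none (0 points).
  x = 10: rhs = 15, matching y values: 7, 10 (2 points).
  x = 11: rhs = 10, matching y values: none (0 points).
  x = 12: rhs = 3, matching y values: none (0 points).
  x = 13: rhs = 0, matching y values: 0 (1 points).
  x = 14: rhs = 7, matching y values: none (0 points).
  x = 15: rhs = 13, matching y values: 8, 9 (2 points).
  x = 16: rhs = 7, matching y values: none (0 points).
Total affine count: 11.
Full point count |E(F_17)| = 11 + 1 = 12.
Hasse bound: |12 − (17+1)| = |-6| = 6 ≤ 2√17 ≈ 8.2462 ✓.
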